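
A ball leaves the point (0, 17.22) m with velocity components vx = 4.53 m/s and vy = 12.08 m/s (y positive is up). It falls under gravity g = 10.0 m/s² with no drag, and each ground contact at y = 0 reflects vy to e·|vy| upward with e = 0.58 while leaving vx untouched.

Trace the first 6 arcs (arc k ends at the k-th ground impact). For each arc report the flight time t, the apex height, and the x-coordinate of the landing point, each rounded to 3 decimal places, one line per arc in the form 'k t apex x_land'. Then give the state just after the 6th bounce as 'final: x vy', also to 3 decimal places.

1 3.422 24.516 15.503
2 2.569 8.247 27.139
3 1.490 2.774 33.888
4 0.864 0.933 37.802
5 0.501 0.314 40.072
6 0.291 0.106 41.389
final: 41.389 0.843

Arc 1: start y=17.220, vy=12.080 → t=3.422, apex=24.516, x_land=15.503, impact vy=-22.143
  bounce: vy ← 0.58·22.143 = 12.843
Arc 2: start y=0.000, vy=12.843 → t=2.569, apex=8.247, x_land=27.139, impact vy=-12.843
  bounce: vy ← 0.58·12.843 = 7.449
Arc 3: start y=0.000, vy=7.449 → t=1.490, apex=2.774, x_land=33.888, impact vy=-7.449
  bounce: vy ← 0.58·7.449 = 4.320
Arc 4: start y=0.000, vy=4.320 → t=0.864, apex=0.933, x_land=37.802, impact vy=-4.320
  bounce: vy ← 0.58·4.320 = 2.506
Arc 5: start y=0.000, vy=2.506 → t=0.501, apex=0.314, x_land=40.072, impact vy=-2.506
  bounce: vy ← 0.58·2.506 = 1.453
Arc 6: start y=0.000, vy=1.453 → t=0.291, apex=0.106, x_land=41.389, impact vy=-1.453
  bounce: vy ← 0.58·1.453 = 0.843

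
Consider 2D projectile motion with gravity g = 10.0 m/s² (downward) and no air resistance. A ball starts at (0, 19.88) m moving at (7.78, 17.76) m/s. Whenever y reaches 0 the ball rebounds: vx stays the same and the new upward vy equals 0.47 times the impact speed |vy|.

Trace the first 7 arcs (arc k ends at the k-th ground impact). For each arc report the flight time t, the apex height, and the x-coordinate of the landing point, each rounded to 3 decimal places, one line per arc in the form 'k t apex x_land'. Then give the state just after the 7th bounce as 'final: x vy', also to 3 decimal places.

1 4.446 35.651 34.592
2 2.510 7.875 54.120
3 1.180 1.740 63.298
4 0.554 0.384 67.612
5 0.261 0.085 69.639
6 0.122 0.019 70.592
7 0.058 0.004 71.040
final: 71.040 0.135

Arc 1: start y=19.880, vy=17.760 → t=4.446, apex=35.651, x_land=34.592, impact vy=-26.702
  bounce: vy ← 0.47·26.702 = 12.550
Arc 2: start y=0.000, vy=12.550 → t=2.510, apex=7.875, x_land=54.120, impact vy=-12.550
  bounce: vy ← 0.47·12.550 = 5.899
Arc 3: start y=0.000, vy=5.899 → t=1.180, apex=1.740, x_land=63.298, impact vy=-5.899
  bounce: vy ← 0.47·5.899 = 2.772
Arc 4: start y=0.000, vy=2.772 → t=0.554, apex=0.384, x_land=67.612, impact vy=-2.772
  bounce: vy ← 0.47·2.772 = 1.303
Arc 5: start y=0.000, vy=1.303 → t=0.261, apex=0.085, x_land=69.639, impact vy=-1.303
  bounce: vy ← 0.47·1.303 = 0.612
Arc 6: start y=0.000, vy=0.612 → t=0.122, apex=0.019, x_land=70.592, impact vy=-0.612
  bounce: vy ← 0.47·0.612 = 0.288
Arc 7: start y=0.000, vy=0.288 → t=0.058, apex=0.004, x_land=71.040, impact vy=-0.288
  bounce: vy ← 0.47·0.288 = 0.135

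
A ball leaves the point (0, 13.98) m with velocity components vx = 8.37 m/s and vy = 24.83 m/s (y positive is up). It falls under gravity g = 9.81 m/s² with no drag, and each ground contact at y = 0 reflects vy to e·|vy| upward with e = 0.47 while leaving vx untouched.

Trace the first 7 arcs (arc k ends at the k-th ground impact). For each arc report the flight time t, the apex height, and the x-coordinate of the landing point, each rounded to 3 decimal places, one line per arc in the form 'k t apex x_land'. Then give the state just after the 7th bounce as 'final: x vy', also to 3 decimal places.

1 5.574 45.403 46.651
2 2.860 10.030 70.588
3 1.344 2.216 81.839
4 0.632 0.489 87.127
5 0.297 0.108 89.612
6 0.140 0.024 90.780
7 0.066 0.005 91.329
final: 91.329 0.151

Arc 1: start y=13.980, vy=24.830 → t=5.574, apex=45.403, x_land=46.651, impact vy=-29.847
  bounce: vy ← 0.47·29.847 = 14.028
Arc 2: start y=0.000, vy=14.028 → t=2.860, apex=10.030, x_land=70.588, impact vy=-14.028
  bounce: vy ← 0.47·14.028 = 6.593
Arc 3: start y=0.000, vy=6.593 → t=1.344, apex=2.216, x_land=81.839, impact vy=-6.593
  bounce: vy ← 0.47·6.593 = 3.099
Arc 4: start y=0.000, vy=3.099 → t=0.632, apex=0.489, x_land=87.127, impact vy=-3.099
  bounce: vy ← 0.47·3.099 = 1.456
Arc 5: start y=0.000, vy=1.456 → t=0.297, apex=0.108, x_land=89.612, impact vy=-1.456
  bounce: vy ← 0.47·1.456 = 0.685
Arc 6: start y=0.000, vy=0.685 → t=0.140, apex=0.024, x_land=90.780, impact vy=-0.685
  bounce: vy ← 0.47·0.685 = 0.322
Arc 7: start y=0.000, vy=0.322 → t=0.066, apex=0.005, x_land=91.329, impact vy=-0.322
  bounce: vy ← 0.47·0.322 = 0.151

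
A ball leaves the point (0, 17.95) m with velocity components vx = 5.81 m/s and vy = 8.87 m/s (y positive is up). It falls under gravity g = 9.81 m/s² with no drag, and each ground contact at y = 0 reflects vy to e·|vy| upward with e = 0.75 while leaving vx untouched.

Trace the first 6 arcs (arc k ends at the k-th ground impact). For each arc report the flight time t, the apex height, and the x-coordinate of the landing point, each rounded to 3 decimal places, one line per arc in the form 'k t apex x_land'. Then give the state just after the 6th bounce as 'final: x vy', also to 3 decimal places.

Arc 1: start y=17.950, vy=8.870 → t=3.020, apex=21.960, x_land=17.547, impact vy=-20.757
  bounce: vy ← 0.75·20.757 = 15.568
Arc 2: start y=0.000, vy=15.568 → t=3.174, apex=12.353, x_land=35.987, impact vy=-15.568
  bounce: vy ← 0.75·15.568 = 11.676
Arc 3: start y=0.000, vy=11.676 → t=2.380, apex=6.948, x_land=49.817, impact vy=-11.676
  bounce: vy ← 0.75·11.676 = 8.757
Arc 4: start y=0.000, vy=8.757 → t=1.785, apex=3.908, x_land=60.190, impact vy=-8.757
  bounce: vy ← 0.75·8.757 = 6.568
Arc 5: start y=0.000, vy=6.568 → t=1.339, apex=2.198, x_land=67.969, impact vy=-6.568
  bounce: vy ← 0.75·6.568 = 4.926
Arc 6: start y=0.000, vy=4.926 → t=1.004, apex=1.237, x_land=73.804, impact vy=-4.926
  bounce: vy ← 0.75·4.926 = 3.694

1 3.020 21.960 17.547
2 3.174 12.353 35.987
3 2.380 6.948 49.817
4 1.785 3.908 60.190
5 1.339 2.198 67.969
6 1.004 1.237 73.804
final: 73.804 3.694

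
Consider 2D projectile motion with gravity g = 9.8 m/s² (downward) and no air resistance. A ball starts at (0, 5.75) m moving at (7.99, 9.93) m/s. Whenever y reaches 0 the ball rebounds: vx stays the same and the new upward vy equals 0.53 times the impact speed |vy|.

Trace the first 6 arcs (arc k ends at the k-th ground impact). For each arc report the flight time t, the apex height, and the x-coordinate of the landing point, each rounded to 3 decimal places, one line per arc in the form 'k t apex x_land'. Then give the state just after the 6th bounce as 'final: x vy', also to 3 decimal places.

1 2.497 10.781 19.948
2 1.572 3.028 32.510
3 0.833 0.851 39.168
4 0.442 0.239 42.697
5 0.234 0.067 44.568
6 0.124 0.019 45.559
final: 45.559 0.322

Arc 1: start y=5.750, vy=9.930 → t=2.497, apex=10.781, x_land=19.948, impact vy=-14.536
  bounce: vy ← 0.53·14.536 = 7.704
Arc 2: start y=0.000, vy=7.704 → t=1.572, apex=3.028, x_land=32.510, impact vy=-7.704
  bounce: vy ← 0.53·7.704 = 4.083
Arc 3: start y=0.000, vy=4.083 → t=0.833, apex=0.851, x_land=39.168, impact vy=-4.083
  bounce: vy ← 0.53·4.083 = 2.164
Arc 4: start y=0.000, vy=2.164 → t=0.442, apex=0.239, x_land=42.697, impact vy=-2.164
  bounce: vy ← 0.53·2.164 = 1.147
Arc 5: start y=0.000, vy=1.147 → t=0.234, apex=0.067, x_land=44.568, impact vy=-1.147
  bounce: vy ← 0.53·1.147 = 0.608
Arc 6: start y=0.000, vy=0.608 → t=0.124, apex=0.019, x_land=45.559, impact vy=-0.608
  bounce: vy ← 0.53·0.608 = 0.322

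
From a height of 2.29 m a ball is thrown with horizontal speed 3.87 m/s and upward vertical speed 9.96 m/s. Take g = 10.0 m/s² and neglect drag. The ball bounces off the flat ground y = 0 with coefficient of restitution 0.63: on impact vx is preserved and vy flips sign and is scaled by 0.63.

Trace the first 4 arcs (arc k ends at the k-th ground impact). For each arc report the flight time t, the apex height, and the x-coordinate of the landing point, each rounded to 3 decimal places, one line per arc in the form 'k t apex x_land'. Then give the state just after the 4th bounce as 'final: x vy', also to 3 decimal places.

1 2.200 7.250 8.515
2 1.517 2.878 14.386
3 0.956 1.142 18.086
4 0.602 0.453 20.416
final: 20.416 1.897

Arc 1: start y=2.290, vy=9.960 → t=2.200, apex=7.250, x_land=8.515, impact vy=-12.042
  bounce: vy ← 0.63·12.042 = 7.586
Arc 2: start y=0.000, vy=7.586 → t=1.517, apex=2.878, x_land=14.386, impact vy=-7.586
  bounce: vy ← 0.63·7.586 = 4.779
Arc 3: start y=0.000, vy=4.779 → t=0.956, apex=1.142, x_land=18.086, impact vy=-4.779
  bounce: vy ← 0.63·4.779 = 3.011
Arc 4: start y=0.000, vy=3.011 → t=0.602, apex=0.453, x_land=20.416, impact vy=-3.011
  bounce: vy ← 0.63·3.011 = 1.897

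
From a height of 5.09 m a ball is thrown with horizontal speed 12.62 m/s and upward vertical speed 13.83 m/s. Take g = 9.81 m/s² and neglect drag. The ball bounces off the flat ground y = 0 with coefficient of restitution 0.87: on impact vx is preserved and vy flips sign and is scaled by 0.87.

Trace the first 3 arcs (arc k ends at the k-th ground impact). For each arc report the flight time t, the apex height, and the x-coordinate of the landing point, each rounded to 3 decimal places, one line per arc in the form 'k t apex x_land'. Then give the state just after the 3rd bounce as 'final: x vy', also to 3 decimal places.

1 3.149 14.839 39.742
2 3.026 11.231 77.935
3 2.633 8.501 111.163
final: 111.163 11.236

Arc 1: start y=5.090, vy=13.830 → t=3.149, apex=14.839, x_land=39.742, impact vy=-17.063
  bounce: vy ← 0.87·17.063 = 14.845
Arc 2: start y=0.000, vy=14.845 → t=3.026, apex=11.231, x_land=77.935, impact vy=-14.845
  bounce: vy ← 0.87·14.845 = 12.915
Arc 3: start y=0.000, vy=12.915 → t=2.633, apex=8.501, x_land=111.163, impact vy=-12.915
  bounce: vy ← 0.87·12.915 = 11.236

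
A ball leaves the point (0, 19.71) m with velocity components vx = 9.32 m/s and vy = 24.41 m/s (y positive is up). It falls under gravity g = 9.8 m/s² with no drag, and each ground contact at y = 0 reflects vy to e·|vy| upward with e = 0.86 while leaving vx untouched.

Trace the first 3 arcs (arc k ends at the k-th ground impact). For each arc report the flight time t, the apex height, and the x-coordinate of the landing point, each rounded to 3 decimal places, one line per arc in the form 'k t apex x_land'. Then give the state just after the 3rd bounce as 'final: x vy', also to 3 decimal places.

Arc 1: start y=19.710, vy=24.410 → t=5.689, apex=50.110, x_land=53.019, impact vy=-31.339
  bounce: vy ← 0.86·31.339 = 26.952
Arc 2: start y=0.000, vy=26.952 → t=5.500, apex=37.062, x_land=104.283, impact vy=-26.952
  bounce: vy ← 0.86·26.952 = 23.179
Arc 3: start y=0.000, vy=23.179 → t=4.730, apex=27.411, x_land=148.369, impact vy=-23.179
  bounce: vy ← 0.86·23.179 = 19.934

1 5.689 50.110 53.019
2 5.500 37.062 104.283
3 4.730 27.411 148.369
final: 148.369 19.934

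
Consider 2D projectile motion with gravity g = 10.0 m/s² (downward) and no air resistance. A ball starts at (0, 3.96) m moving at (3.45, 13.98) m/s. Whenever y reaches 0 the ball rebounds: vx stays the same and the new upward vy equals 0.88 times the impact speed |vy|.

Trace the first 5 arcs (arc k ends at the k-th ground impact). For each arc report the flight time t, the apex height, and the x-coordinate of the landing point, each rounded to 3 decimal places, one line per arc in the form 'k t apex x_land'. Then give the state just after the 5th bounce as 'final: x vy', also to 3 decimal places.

Arc 1: start y=3.960, vy=13.980 → t=3.055, apex=13.732, x_land=10.541, impact vy=-16.572
  bounce: vy ← 0.88·16.572 = 14.584
Arc 2: start y=0.000, vy=14.584 → t=2.917, apex=10.634, x_land=20.603, impact vy=-14.584
  bounce: vy ← 0.88·14.584 = 12.834
Arc 3: start y=0.000, vy=12.834 → t=2.567, apex=8.235, x_land=29.458, impact vy=-12.834
  bounce: vy ← 0.88·12.834 = 11.294
Arc 4: start y=0.000, vy=11.294 → t=2.259, apex=6.377, x_land=37.251, impact vy=-11.294
  bounce: vy ← 0.88·11.294 = 9.938
Arc 5: start y=0.000, vy=9.938 → t=1.988, apex=4.939, x_land=44.108, impact vy=-9.938
  bounce: vy ← 0.88·9.938 = 8.746

1 3.055 13.732 10.541
2 2.917 10.634 20.603
3 2.567 8.235 29.458
4 2.259 6.377 37.251
5 1.988 4.939 44.108
final: 44.108 8.746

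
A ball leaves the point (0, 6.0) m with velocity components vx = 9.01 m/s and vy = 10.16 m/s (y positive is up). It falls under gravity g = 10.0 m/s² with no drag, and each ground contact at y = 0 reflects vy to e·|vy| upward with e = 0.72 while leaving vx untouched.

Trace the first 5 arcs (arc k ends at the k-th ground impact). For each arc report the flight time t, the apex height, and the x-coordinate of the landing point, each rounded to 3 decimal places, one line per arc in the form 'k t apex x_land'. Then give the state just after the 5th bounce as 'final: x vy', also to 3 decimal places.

Arc 1: start y=6.000, vy=10.160 → t=2.510, apex=11.161, x_land=22.616, impact vy=-14.941
  bounce: vy ← 0.72·14.941 = 10.757
Arc 2: start y=0.000, vy=10.757 → t=2.151, apex=5.786, x_land=42.000, impact vy=-10.757
  bounce: vy ← 0.72·10.757 = 7.745
Arc 3: start y=0.000, vy=7.745 → t=1.549, apex=2.999, x_land=55.957, impact vy=-7.745
  bounce: vy ← 0.72·7.745 = 5.577
Arc 4: start y=0.000, vy=5.577 → t=1.115, apex=1.555, x_land=66.006, impact vy=-5.577
  bounce: vy ← 0.72·5.577 = 4.015
Arc 5: start y=0.000, vy=4.015 → t=0.803, apex=0.806, x_land=73.242, impact vy=-4.015
  bounce: vy ← 0.72·4.015 = 2.891

1 2.510 11.161 22.616
2 2.151 5.786 42.000
3 1.549 2.999 55.957
4 1.115 1.555 66.006
5 0.803 0.806 73.242
final: 73.242 2.891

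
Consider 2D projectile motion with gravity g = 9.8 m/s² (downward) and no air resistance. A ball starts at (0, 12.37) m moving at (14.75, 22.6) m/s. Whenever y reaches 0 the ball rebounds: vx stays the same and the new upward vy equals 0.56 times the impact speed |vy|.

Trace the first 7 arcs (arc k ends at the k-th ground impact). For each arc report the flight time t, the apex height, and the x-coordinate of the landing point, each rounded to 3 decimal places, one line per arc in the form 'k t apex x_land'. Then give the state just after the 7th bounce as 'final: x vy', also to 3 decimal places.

Arc 1: start y=12.370, vy=22.600 → t=5.107, apex=38.429, x_land=75.322, impact vy=-27.445
  bounce: vy ← 0.56·27.445 = 15.369
Arc 2: start y=0.000, vy=15.369 → t=3.137, apex=12.051, x_land=121.586, impact vy=-15.369
  bounce: vy ← 0.56·15.369 = 8.607
Arc 3: start y=0.000, vy=8.607 → t=1.756, apex=3.779, x_land=147.494, impact vy=-8.607
  bounce: vy ← 0.56·8.607 = 4.820
Arc 4: start y=0.000, vy=4.820 → t=0.984, apex=1.185, x_land=162.003, impact vy=-4.820
  bounce: vy ← 0.56·4.820 = 2.699
Arc 5: start y=0.000, vy=2.699 → t=0.551, apex=0.372, x_land=170.127, impact vy=-2.699
  bounce: vy ← 0.56·2.699 = 1.511
Arc 6: start y=0.000, vy=1.511 → t=0.308, apex=0.117, x_land=174.677, impact vy=-1.511
  bounce: vy ← 0.56·1.511 = 0.846
Arc 7: start y=0.000, vy=0.846 → t=0.173, apex=0.037, x_land=177.225, impact vy=-0.846
  bounce: vy ← 0.56·0.846 = 0.474

1 5.107 38.429 75.322
2 3.137 12.051 121.586
3 1.756 3.779 147.494
4 0.984 1.185 162.003
5 0.551 0.372 170.127
6 0.308 0.117 174.677
7 0.173 0.037 177.225
final: 177.225 0.474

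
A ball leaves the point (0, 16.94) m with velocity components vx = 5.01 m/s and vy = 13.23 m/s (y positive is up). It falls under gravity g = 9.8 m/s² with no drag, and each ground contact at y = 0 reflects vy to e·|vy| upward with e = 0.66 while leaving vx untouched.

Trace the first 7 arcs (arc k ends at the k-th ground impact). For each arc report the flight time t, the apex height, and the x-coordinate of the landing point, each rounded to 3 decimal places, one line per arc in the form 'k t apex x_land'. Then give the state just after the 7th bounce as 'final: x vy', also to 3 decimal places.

Arc 1: start y=16.940, vy=13.230 → t=3.648, apex=25.870, x_land=18.275, impact vy=-22.518
  bounce: vy ← 0.66·22.518 = 14.862
Arc 2: start y=0.000, vy=14.862 → t=3.033, apex=11.269, x_land=33.471, impact vy=-14.862
  bounce: vy ← 0.66·14.862 = 9.809
Arc 3: start y=0.000, vy=9.809 → t=2.002, apex=4.909, x_land=43.500, impact vy=-9.809
  bounce: vy ← 0.66·9.809 = 6.474
Arc 4: start y=0.000, vy=6.474 → t=1.321, apex=2.138, x_land=50.119, impact vy=-6.474
  bounce: vy ← 0.66·6.474 = 4.273
Arc 5: start y=0.000, vy=4.273 → t=0.872, apex=0.931, x_land=54.487, impact vy=-4.273
  bounce: vy ← 0.66·4.273 = 2.820
Arc 6: start y=0.000, vy=2.820 → t=0.576, apex=0.406, x_land=57.371, impact vy=-2.820
  bounce: vy ← 0.66·2.820 = 1.861
Arc 7: start y=0.000, vy=1.861 → t=0.380, apex=0.177, x_land=59.274, impact vy=-1.861
  bounce: vy ← 0.66·1.861 = 1.228

1 3.648 25.870 18.275
2 3.033 11.269 33.471
3 2.002 4.909 43.500
4 1.321 2.138 50.119
5 0.872 0.931 54.487
6 0.576 0.406 57.371
7 0.380 0.177 59.274
final: 59.274 1.228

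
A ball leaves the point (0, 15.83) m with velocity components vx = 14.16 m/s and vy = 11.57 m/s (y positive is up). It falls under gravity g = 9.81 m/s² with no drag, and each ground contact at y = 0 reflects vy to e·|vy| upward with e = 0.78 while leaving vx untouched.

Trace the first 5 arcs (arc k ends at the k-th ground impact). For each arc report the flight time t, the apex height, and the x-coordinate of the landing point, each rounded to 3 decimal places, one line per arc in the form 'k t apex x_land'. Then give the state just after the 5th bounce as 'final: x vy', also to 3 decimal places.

1 3.328 22.653 47.131
2 3.352 13.782 94.602
3 2.615 8.385 131.629
4 2.040 5.101 160.511
5 1.591 3.104 183.038
final: 183.038 6.087

Arc 1: start y=15.830, vy=11.570 → t=3.328, apex=22.653, x_land=47.131, impact vy=-21.082
  bounce: vy ← 0.78·21.082 = 16.444
Arc 2: start y=0.000, vy=16.444 → t=3.352, apex=13.782, x_land=94.602, impact vy=-16.444
  bounce: vy ← 0.78·16.444 = 12.826
Arc 3: start y=0.000, vy=12.826 → t=2.615, apex=8.385, x_land=131.629, impact vy=-12.826
  bounce: vy ← 0.78·12.826 = 10.004
Arc 4: start y=0.000, vy=10.004 → t=2.040, apex=5.101, x_land=160.511, impact vy=-10.004
  bounce: vy ← 0.78·10.004 = 7.804
Arc 5: start y=0.000, vy=7.804 → t=1.591, apex=3.104, x_land=183.038, impact vy=-7.804
  bounce: vy ← 0.78·7.804 = 6.087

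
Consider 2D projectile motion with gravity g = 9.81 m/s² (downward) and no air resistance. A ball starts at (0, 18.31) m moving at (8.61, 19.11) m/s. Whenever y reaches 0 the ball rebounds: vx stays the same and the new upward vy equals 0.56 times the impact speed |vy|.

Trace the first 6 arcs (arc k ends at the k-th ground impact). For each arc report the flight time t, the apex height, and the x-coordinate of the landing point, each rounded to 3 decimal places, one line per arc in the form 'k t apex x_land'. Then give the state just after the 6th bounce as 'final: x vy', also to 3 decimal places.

Arc 1: start y=18.310, vy=19.110 → t=4.692, apex=36.923, x_land=40.395, impact vy=-26.915
  bounce: vy ← 0.56·26.915 = 15.073
Arc 2: start y=0.000, vy=15.073 → t=3.073, apex=11.579, x_land=66.853, impact vy=-15.073
  bounce: vy ← 0.56·15.073 = 8.441
Arc 3: start y=0.000, vy=8.441 → t=1.721, apex=3.631, x_land=81.669, impact vy=-8.441
  bounce: vy ← 0.56·8.441 = 4.727
Arc 4: start y=0.000, vy=4.727 → t=0.964, apex=1.139, x_land=89.966, impact vy=-4.727
  bounce: vy ← 0.56·4.727 = 2.647
Arc 5: start y=0.000, vy=2.647 → t=0.540, apex=0.357, x_land=94.613, impact vy=-2.647
  bounce: vy ← 0.56·2.647 = 1.482
Arc 6: start y=0.000, vy=1.482 → t=0.302, apex=0.112, x_land=97.215, impact vy=-1.482
  bounce: vy ← 0.56·1.482 = 0.830

1 4.692 36.923 40.395
2 3.073 11.579 66.853
3 1.721 3.631 81.669
4 0.964 1.139 89.966
5 0.540 0.357 94.613
6 0.302 0.112 97.215
final: 97.215 0.830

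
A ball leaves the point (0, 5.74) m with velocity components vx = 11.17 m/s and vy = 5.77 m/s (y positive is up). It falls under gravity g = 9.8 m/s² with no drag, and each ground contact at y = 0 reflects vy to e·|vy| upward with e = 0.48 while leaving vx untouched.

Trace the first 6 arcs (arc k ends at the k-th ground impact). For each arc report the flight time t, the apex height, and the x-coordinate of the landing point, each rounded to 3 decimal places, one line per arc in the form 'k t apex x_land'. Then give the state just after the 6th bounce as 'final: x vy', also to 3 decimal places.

1 1.821 7.439 20.339
2 1.183 1.714 33.551
3 0.568 0.395 39.893
4 0.273 0.091 42.937
5 0.131 0.021 44.398
6 0.063 0.005 45.100
final: 45.100 0.148

Arc 1: start y=5.740, vy=5.770 → t=1.821, apex=7.439, x_land=20.339, impact vy=-12.075
  bounce: vy ← 0.48·12.075 = 5.796
Arc 2: start y=0.000, vy=5.796 → t=1.183, apex=1.714, x_land=33.551, impact vy=-5.796
  bounce: vy ← 0.48·5.796 = 2.782
Arc 3: start y=0.000, vy=2.782 → t=0.568, apex=0.395, x_land=39.893, impact vy=-2.782
  bounce: vy ← 0.48·2.782 = 1.335
Arc 4: start y=0.000, vy=1.335 → t=0.273, apex=0.091, x_land=42.937, impact vy=-1.335
  bounce: vy ← 0.48·1.335 = 0.641
Arc 5: start y=0.000, vy=0.641 → t=0.131, apex=0.021, x_land=44.398, impact vy=-0.641
  bounce: vy ← 0.48·0.641 = 0.308
Arc 6: start y=0.000, vy=0.308 → t=0.063, apex=0.005, x_land=45.100, impact vy=-0.308
  bounce: vy ← 0.48·0.308 = 0.148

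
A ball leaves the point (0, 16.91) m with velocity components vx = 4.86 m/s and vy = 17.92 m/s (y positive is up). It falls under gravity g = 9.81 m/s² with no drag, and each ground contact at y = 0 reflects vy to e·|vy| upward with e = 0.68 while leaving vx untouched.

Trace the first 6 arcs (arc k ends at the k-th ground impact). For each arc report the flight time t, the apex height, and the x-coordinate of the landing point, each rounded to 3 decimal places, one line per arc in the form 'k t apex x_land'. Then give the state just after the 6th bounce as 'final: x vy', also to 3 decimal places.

1 4.431 33.277 21.537
2 3.542 15.387 38.752
3 2.409 7.115 50.459
4 1.638 3.290 58.420
5 1.114 1.521 63.833
6 0.757 0.703 67.514
final: 67.514 2.526

Arc 1: start y=16.910, vy=17.920 → t=4.431, apex=33.277, x_land=21.537, impact vy=-25.552
  bounce: vy ← 0.68·25.552 = 17.375
Arc 2: start y=0.000, vy=17.375 → t=3.542, apex=15.387, x_land=38.752, impact vy=-17.375
  bounce: vy ← 0.68·17.375 = 11.815
Arc 3: start y=0.000, vy=11.815 → t=2.409, apex=7.115, x_land=50.459, impact vy=-11.815
  bounce: vy ← 0.68·11.815 = 8.034
Arc 4: start y=0.000, vy=8.034 → t=1.638, apex=3.290, x_land=58.420, impact vy=-8.034
  bounce: vy ← 0.68·8.034 = 5.463
Arc 5: start y=0.000, vy=5.463 → t=1.114, apex=1.521, x_land=63.833, impact vy=-5.463
  bounce: vy ← 0.68·5.463 = 3.715
Arc 6: start y=0.000, vy=3.715 → t=0.757, apex=0.703, x_land=67.514, impact vy=-3.715
  bounce: vy ← 0.68·3.715 = 2.526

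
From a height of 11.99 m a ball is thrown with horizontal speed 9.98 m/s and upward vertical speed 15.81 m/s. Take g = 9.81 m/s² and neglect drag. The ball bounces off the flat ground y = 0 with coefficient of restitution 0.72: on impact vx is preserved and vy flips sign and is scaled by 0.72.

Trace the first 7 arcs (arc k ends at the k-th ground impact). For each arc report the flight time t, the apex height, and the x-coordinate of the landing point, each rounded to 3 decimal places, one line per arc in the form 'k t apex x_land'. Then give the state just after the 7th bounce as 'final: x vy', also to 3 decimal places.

1 3.857 24.730 38.493
2 3.233 12.820 70.762
3 2.328 6.646 93.995
4 1.676 3.445 110.724
5 1.207 1.786 122.768
6 0.869 0.926 131.440
7 0.626 0.480 137.684
final: 137.684 2.209

Arc 1: start y=11.990, vy=15.810 → t=3.857, apex=24.730, x_land=38.493, impact vy=-22.027
  bounce: vy ← 0.72·22.027 = 15.860
Arc 2: start y=0.000, vy=15.860 → t=3.233, apex=12.820, x_land=70.762, impact vy=-15.860
  bounce: vy ← 0.72·15.860 = 11.419
Arc 3: start y=0.000, vy=11.419 → t=2.328, apex=6.646, x_land=93.995, impact vy=-11.419
  bounce: vy ← 0.72·11.419 = 8.222
Arc 4: start y=0.000, vy=8.222 → t=1.676, apex=3.445, x_land=110.724, impact vy=-8.222
  bounce: vy ← 0.72·8.222 = 5.920
Arc 5: start y=0.000, vy=5.920 → t=1.207, apex=1.786, x_land=122.768, impact vy=-5.920
  bounce: vy ← 0.72·5.920 = 4.262
Arc 6: start y=0.000, vy=4.262 → t=0.869, apex=0.926, x_land=131.440, impact vy=-4.262
  bounce: vy ← 0.72·4.262 = 3.069
Arc 7: start y=0.000, vy=3.069 → t=0.626, apex=0.480, x_land=137.684, impact vy=-3.069
  bounce: vy ← 0.72·3.069 = 2.209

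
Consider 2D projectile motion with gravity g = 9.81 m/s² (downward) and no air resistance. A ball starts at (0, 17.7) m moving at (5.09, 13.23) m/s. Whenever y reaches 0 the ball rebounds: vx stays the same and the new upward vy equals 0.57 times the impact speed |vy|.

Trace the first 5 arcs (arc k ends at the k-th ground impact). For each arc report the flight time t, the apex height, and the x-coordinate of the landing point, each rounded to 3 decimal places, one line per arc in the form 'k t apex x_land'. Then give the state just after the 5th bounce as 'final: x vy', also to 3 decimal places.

Arc 1: start y=17.700, vy=13.230 → t=3.678, apex=26.621, x_land=18.723, impact vy=-22.854
  bounce: vy ← 0.57·22.854 = 13.027
Arc 2: start y=0.000, vy=13.027 → t=2.656, apex=8.649, x_land=32.241, impact vy=-13.027
  bounce: vy ← 0.57·13.027 = 7.425
Arc 3: start y=0.000, vy=7.425 → t=1.514, apex=2.810, x_land=39.946, impact vy=-7.425
  bounce: vy ← 0.57·7.425 = 4.232
Arc 4: start y=0.000, vy=4.232 → t=0.863, apex=0.913, x_land=44.338, impact vy=-4.232
  bounce: vy ← 0.57·4.232 = 2.412
Arc 5: start y=0.000, vy=2.412 → t=0.492, apex=0.297, x_land=46.841, impact vy=-2.412
  bounce: vy ← 0.57·2.412 = 1.375

1 3.678 26.621 18.723
2 2.656 8.649 32.241
3 1.514 2.810 39.946
4 0.863 0.913 44.338
5 0.492 0.297 46.841
final: 46.841 1.375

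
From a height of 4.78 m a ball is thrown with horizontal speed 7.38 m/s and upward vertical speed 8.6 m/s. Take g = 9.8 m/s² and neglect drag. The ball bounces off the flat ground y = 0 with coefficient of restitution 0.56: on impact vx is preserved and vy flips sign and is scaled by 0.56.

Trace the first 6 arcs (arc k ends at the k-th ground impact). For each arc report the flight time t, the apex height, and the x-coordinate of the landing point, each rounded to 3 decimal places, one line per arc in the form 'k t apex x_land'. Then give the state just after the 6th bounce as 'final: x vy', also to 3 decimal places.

Arc 1: start y=4.780, vy=8.600 → t=2.199, apex=8.553, x_land=16.227, impact vy=-12.948
  bounce: vy ← 0.56·12.948 = 7.251
Arc 2: start y=0.000, vy=7.251 → t=1.480, apex=2.682, x_land=27.148, impact vy=-7.251
  bounce: vy ← 0.56·7.251 = 4.060
Arc 3: start y=0.000, vy=4.060 → t=0.829, apex=0.841, x_land=33.263, impact vy=-4.060
  bounce: vy ← 0.56·4.060 = 2.274
Arc 4: start y=0.000, vy=2.274 → t=0.464, apex=0.264, x_land=36.688, impact vy=-2.274
  bounce: vy ← 0.56·2.274 = 1.273
Arc 5: start y=0.000, vy=1.273 → t=0.260, apex=0.083, x_land=38.606, impact vy=-1.273
  bounce: vy ← 0.56·1.273 = 0.713
Arc 6: start y=0.000, vy=0.713 → t=0.146, apex=0.026, x_land=39.680, impact vy=-0.713
  bounce: vy ← 0.56·0.713 = 0.399

1 2.199 8.553 16.227
2 1.480 2.682 27.148
3 0.829 0.841 33.263
4 0.464 0.264 36.688
5 0.260 0.083 38.606
6 0.146 0.026 39.680
final: 39.680 0.399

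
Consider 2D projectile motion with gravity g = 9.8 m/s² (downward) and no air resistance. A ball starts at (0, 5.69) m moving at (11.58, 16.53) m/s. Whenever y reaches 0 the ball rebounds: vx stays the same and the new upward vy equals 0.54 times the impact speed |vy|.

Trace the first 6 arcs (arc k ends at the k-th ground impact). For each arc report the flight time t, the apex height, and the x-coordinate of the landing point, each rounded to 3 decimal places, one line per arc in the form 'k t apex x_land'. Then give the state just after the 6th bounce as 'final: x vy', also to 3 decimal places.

Arc 1: start y=5.690, vy=16.530 → t=3.688, apex=19.631, x_land=42.711, impact vy=-19.615
  bounce: vy ← 0.54·19.615 = 10.592
Arc 2: start y=0.000, vy=10.592 → t=2.162, apex=5.724, x_land=67.743, impact vy=-10.592
  bounce: vy ← 0.54·10.592 = 5.720
Arc 3: start y=0.000, vy=5.720 → t=1.167, apex=1.669, x_land=81.261, impact vy=-5.720
  bounce: vy ← 0.54·5.720 = 3.089
Arc 4: start y=0.000, vy=3.089 → t=0.630, apex=0.487, x_land=88.560, impact vy=-3.089
  bounce: vy ← 0.54·3.089 = 1.668
Arc 5: start y=0.000, vy=1.668 → t=0.340, apex=0.142, x_land=92.502, impact vy=-1.668
  bounce: vy ← 0.54·1.668 = 0.901
Arc 6: start y=0.000, vy=0.901 → t=0.184, apex=0.041, x_land=94.630, impact vy=-0.901
  bounce: vy ← 0.54·0.901 = 0.486

1 3.688 19.631 42.711
2 2.162 5.724 67.743
3 1.167 1.669 81.261
4 0.630 0.487 88.560
5 0.340 0.142 92.502
6 0.184 0.041 94.630
final: 94.630 0.486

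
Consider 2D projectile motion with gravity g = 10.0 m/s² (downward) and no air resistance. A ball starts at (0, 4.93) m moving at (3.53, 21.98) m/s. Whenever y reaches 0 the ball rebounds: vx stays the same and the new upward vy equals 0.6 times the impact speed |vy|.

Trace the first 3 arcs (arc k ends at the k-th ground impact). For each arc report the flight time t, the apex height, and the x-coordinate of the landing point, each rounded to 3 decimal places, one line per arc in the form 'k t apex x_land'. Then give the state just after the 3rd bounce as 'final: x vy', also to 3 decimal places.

1 4.610 29.086 16.273
2 2.894 10.471 26.490
3 1.737 3.770 32.620
final: 32.620 5.210

Arc 1: start y=4.930, vy=21.980 → t=4.610, apex=29.086, x_land=16.273, impact vy=-24.119
  bounce: vy ← 0.6·24.119 = 14.471
Arc 2: start y=0.000, vy=14.471 → t=2.894, apex=10.471, x_land=26.490, impact vy=-14.471
  bounce: vy ← 0.6·14.471 = 8.683
Arc 3: start y=0.000, vy=8.683 → t=1.737, apex=3.770, x_land=32.620, impact vy=-8.683
  bounce: vy ← 0.6·8.683 = 5.210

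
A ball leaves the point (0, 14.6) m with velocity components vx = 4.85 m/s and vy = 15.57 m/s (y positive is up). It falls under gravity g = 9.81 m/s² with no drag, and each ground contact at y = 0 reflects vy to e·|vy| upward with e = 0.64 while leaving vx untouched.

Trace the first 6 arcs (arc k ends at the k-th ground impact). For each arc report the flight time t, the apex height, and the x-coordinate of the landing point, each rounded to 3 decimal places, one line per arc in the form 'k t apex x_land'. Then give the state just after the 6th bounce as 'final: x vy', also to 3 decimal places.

1 3.931 26.956 19.067
2 3.001 11.041 33.621
3 1.920 4.522 42.935
4 1.229 1.852 48.896
5 0.787 0.759 52.711
6 0.503 0.311 55.152
final: 55.152 1.580

Arc 1: start y=14.600, vy=15.570 → t=3.931, apex=26.956, x_land=19.067, impact vy=-22.997
  bounce: vy ← 0.64·22.997 = 14.718
Arc 2: start y=0.000, vy=14.718 → t=3.001, apex=11.041, x_land=33.621, impact vy=-14.718
  bounce: vy ← 0.64·14.718 = 9.420
Arc 3: start y=0.000, vy=9.420 → t=1.920, apex=4.522, x_land=42.935, impact vy=-9.420
  bounce: vy ← 0.64·9.420 = 6.029
Arc 4: start y=0.000, vy=6.029 → t=1.229, apex=1.852, x_land=48.896, impact vy=-6.029
  bounce: vy ← 0.64·6.029 = 3.858
Arc 5: start y=0.000, vy=3.858 → t=0.787, apex=0.759, x_land=52.711, impact vy=-3.858
  bounce: vy ← 0.64·3.858 = 2.469
Arc 6: start y=0.000, vy=2.469 → t=0.503, apex=0.311, x_land=55.152, impact vy=-2.469
  bounce: vy ← 0.64·2.469 = 1.580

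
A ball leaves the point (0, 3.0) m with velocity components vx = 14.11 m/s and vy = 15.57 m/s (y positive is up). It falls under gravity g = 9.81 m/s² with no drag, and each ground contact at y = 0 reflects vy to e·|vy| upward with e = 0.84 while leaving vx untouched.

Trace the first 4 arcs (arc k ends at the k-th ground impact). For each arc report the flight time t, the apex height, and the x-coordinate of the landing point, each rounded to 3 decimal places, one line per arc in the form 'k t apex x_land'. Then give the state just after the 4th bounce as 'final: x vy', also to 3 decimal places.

Arc 1: start y=3.000, vy=15.570 → t=3.357, apex=15.356, x_land=47.361, impact vy=-17.358
  bounce: vy ← 0.84·17.358 = 14.580
Arc 2: start y=0.000, vy=14.580 → t=2.973, apex=10.835, x_land=89.303, impact vy=-14.580
  bounce: vy ← 0.84·14.580 = 12.247
Arc 3: start y=0.000, vy=12.247 → t=2.497, apex=7.645, x_land=124.535, impact vy=-12.247
  bounce: vy ← 0.84·12.247 = 10.288
Arc 4: start y=0.000, vy=10.288 → t=2.097, apex=5.395, x_land=154.130, impact vy=-10.288
  bounce: vy ← 0.84·10.288 = 8.642

1 3.357 15.356 47.361
2 2.973 10.835 89.303
3 2.497 7.645 124.535
4 2.097 5.395 154.130
final: 154.130 8.642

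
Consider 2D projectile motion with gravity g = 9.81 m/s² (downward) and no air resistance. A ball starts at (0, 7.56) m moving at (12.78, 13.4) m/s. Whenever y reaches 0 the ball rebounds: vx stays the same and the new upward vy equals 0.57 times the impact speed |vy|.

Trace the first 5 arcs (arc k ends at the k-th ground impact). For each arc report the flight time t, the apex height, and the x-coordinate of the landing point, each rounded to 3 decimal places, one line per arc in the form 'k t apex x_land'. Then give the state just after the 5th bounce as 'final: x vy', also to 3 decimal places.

Arc 1: start y=7.560, vy=13.400 → t=3.212, apex=16.712, x_land=41.047, impact vy=-18.108
  bounce: vy ← 0.57·18.108 = 10.321
Arc 2: start y=0.000, vy=10.321 → t=2.104, apex=5.430, x_land=67.939, impact vy=-10.321
  bounce: vy ← 0.57·10.321 = 5.883
Arc 3: start y=0.000, vy=5.883 → t=1.199, apex=1.764, x_land=83.268, impact vy=-5.883
  bounce: vy ← 0.57·5.883 = 3.353
Arc 4: start y=0.000, vy=3.353 → t=0.684, apex=0.573, x_land=92.005, impact vy=-3.353
  bounce: vy ← 0.57·3.353 = 1.911
Arc 5: start y=0.000, vy=1.911 → t=0.390, apex=0.186, x_land=96.985, impact vy=-1.911
  bounce: vy ← 0.57·1.911 = 1.090

1 3.212 16.712 41.047
2 2.104 5.430 67.939
3 1.199 1.764 83.268
4 0.684 0.573 92.005
5 0.390 0.186 96.985
final: 96.985 1.090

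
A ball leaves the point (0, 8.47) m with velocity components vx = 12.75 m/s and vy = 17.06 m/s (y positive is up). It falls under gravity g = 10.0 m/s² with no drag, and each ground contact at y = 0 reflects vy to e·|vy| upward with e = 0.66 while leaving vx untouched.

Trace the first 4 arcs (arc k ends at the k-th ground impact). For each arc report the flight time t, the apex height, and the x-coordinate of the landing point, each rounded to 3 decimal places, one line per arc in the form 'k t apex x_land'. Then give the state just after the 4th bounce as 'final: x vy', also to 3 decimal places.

Arc 1: start y=8.470, vy=17.060 → t=3.852, apex=23.022, x_land=49.110, impact vy=-21.458
  bounce: vy ← 0.66·21.458 = 14.162
Arc 2: start y=0.000, vy=14.162 → t=2.832, apex=10.028, x_land=85.224, impact vy=-14.162
  bounce: vy ← 0.66·14.162 = 9.347
Arc 3: start y=0.000, vy=9.347 → t=1.869, apex=4.368, x_land=109.059, impact vy=-9.347
  bounce: vy ← 0.66·9.347 = 6.169
Arc 4: start y=0.000, vy=6.169 → t=1.234, apex=1.903, x_land=124.790, impact vy=-6.169
  bounce: vy ← 0.66·6.169 = 4.072

1 3.852 23.022 49.110
2 2.832 10.028 85.224
3 1.869 4.368 109.059
4 1.234 1.903 124.790
final: 124.790 4.072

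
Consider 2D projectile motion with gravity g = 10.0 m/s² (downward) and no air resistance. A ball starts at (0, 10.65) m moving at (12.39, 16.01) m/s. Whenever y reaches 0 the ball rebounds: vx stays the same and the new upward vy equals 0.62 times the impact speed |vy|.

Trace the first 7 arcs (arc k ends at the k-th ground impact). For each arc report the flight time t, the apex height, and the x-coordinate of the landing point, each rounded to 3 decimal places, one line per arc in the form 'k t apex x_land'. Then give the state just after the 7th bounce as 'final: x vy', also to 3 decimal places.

Arc 1: start y=10.650, vy=16.010 → t=3.767, apex=23.466, x_land=46.678, impact vy=-21.664
  bounce: vy ← 0.62·21.664 = 13.432
Arc 2: start y=0.000, vy=13.432 → t=2.686, apex=9.020, x_land=79.961, impact vy=-13.432
  bounce: vy ← 0.62·13.432 = 8.328
Arc 3: start y=0.000, vy=8.328 → t=1.666, apex=3.467, x_land=100.597, impact vy=-8.328
  bounce: vy ← 0.62·8.328 = 5.163
Arc 4: start y=0.000, vy=5.163 → t=1.033, apex=1.333, x_land=113.391, impact vy=-5.163
  bounce: vy ← 0.62·5.163 = 3.201
Arc 5: start y=0.000, vy=3.201 → t=0.640, apex=0.512, x_land=121.323, impact vy=-3.201
  bounce: vy ← 0.62·3.201 = 1.985
Arc 6: start y=0.000, vy=1.985 → t=0.397, apex=0.197, x_land=126.241, impact vy=-1.985
  bounce: vy ← 0.62·1.985 = 1.231
Arc 7: start y=0.000, vy=1.231 → t=0.246, apex=0.076, x_land=129.291, impact vy=-1.231
  bounce: vy ← 0.62·1.231 = 0.763

1 3.767 23.466 46.678
2 2.686 9.020 79.961
3 1.666 3.467 100.597
4 1.033 1.333 113.391
5 0.640 0.512 121.323
6 0.397 0.197 126.241
7 0.246 0.076 129.291
final: 129.291 0.763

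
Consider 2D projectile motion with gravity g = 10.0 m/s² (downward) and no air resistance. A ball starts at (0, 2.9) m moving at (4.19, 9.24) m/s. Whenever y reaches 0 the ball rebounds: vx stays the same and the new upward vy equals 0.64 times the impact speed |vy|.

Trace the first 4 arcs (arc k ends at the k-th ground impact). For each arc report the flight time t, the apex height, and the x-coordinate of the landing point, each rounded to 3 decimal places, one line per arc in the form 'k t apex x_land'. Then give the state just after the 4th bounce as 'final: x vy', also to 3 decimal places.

1 2.121 7.169 8.889
2 1.533 2.936 15.311
3 0.981 1.203 19.421
4 0.628 0.493 22.051
final: 22.051 2.009

Arc 1: start y=2.900, vy=9.240 → t=2.121, apex=7.169, x_land=8.889, impact vy=-11.974
  bounce: vy ← 0.64·11.974 = 7.663
Arc 2: start y=0.000, vy=7.663 → t=1.533, apex=2.936, x_land=15.311, impact vy=-7.663
  bounce: vy ← 0.64·7.663 = 4.905
Arc 3: start y=0.000, vy=4.905 → t=0.981, apex=1.203, x_land=19.421, impact vy=-4.905
  bounce: vy ← 0.64·4.905 = 3.139
Arc 4: start y=0.000, vy=3.139 → t=0.628, apex=0.493, x_land=22.051, impact vy=-3.139
  bounce: vy ← 0.64·3.139 = 2.009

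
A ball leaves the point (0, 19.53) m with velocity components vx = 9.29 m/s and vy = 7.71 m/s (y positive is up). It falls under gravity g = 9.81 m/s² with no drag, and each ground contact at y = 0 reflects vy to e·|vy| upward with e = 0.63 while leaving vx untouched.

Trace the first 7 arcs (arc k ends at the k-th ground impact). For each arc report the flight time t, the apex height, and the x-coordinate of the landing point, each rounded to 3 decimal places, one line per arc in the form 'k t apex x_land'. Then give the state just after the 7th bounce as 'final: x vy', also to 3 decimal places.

1 2.931 22.560 27.225
2 2.702 8.954 52.328
3 1.702 3.554 68.143
4 1.073 1.411 78.107
5 0.676 0.560 84.384
6 0.426 0.222 88.339
7 0.268 0.088 90.830
final: 90.830 0.829

Arc 1: start y=19.530, vy=7.710 → t=2.931, apex=22.560, x_land=27.225, impact vy=-21.039
  bounce: vy ← 0.63·21.039 = 13.254
Arc 2: start y=0.000, vy=13.254 → t=2.702, apex=8.954, x_land=52.328, impact vy=-13.254
  bounce: vy ← 0.63·13.254 = 8.350
Arc 3: start y=0.000, vy=8.350 → t=1.702, apex=3.554, x_land=68.143, impact vy=-8.350
  bounce: vy ← 0.63·8.350 = 5.261
Arc 4: start y=0.000, vy=5.261 → t=1.073, apex=1.411, x_land=78.107, impact vy=-5.261
  bounce: vy ← 0.63·5.261 = 3.314
Arc 5: start y=0.000, vy=3.314 → t=0.676, apex=0.560, x_land=84.384, impact vy=-3.314
  bounce: vy ← 0.63·3.314 = 2.088
Arc 6: start y=0.000, vy=2.088 → t=0.426, apex=0.222, x_land=88.339, impact vy=-2.088
  bounce: vy ← 0.63·2.088 = 1.315
Arc 7: start y=0.000, vy=1.315 → t=0.268, apex=0.088, x_land=90.830, impact vy=-1.315
  bounce: vy ← 0.63·1.315 = 0.829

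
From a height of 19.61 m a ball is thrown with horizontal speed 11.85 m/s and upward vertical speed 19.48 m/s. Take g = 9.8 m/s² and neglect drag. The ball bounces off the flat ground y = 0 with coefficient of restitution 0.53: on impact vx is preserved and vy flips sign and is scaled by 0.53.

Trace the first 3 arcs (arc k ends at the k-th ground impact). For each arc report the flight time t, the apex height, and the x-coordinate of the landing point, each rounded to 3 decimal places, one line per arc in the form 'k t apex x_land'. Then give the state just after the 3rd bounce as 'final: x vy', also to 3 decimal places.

Arc 1: start y=19.610, vy=19.480 → t=4.808, apex=38.971, x_land=56.974, impact vy=-27.637
  bounce: vy ← 0.53·27.637 = 14.648
Arc 2: start y=0.000, vy=14.648 → t=2.989, apex=10.947, x_land=92.397, impact vy=-14.648
  bounce: vy ← 0.53·14.648 = 7.763
Arc 3: start y=0.000, vy=7.763 → t=1.584, apex=3.075, x_land=111.172, impact vy=-7.763
  bounce: vy ← 0.53·7.763 = 4.115

1 4.808 38.971 56.974
2 2.989 10.947 92.397
3 1.584 3.075 111.172
final: 111.172 4.115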